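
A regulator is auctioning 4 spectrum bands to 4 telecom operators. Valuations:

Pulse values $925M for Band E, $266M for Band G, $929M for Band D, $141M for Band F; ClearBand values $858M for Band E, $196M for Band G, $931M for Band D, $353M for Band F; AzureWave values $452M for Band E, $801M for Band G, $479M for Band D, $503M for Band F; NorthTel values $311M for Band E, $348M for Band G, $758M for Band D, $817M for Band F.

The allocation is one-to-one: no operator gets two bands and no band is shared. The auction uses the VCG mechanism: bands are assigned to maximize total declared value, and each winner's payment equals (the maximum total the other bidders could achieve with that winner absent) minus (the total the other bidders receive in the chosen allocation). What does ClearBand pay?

Efficient allocation: Pulse→Band E ($925M), ClearBand→Band D ($931M), AzureWave→Band G ($801M), NorthTel→Band F ($817M); total welfare W = $3474M.
ClearBand receives Band D at value $931M, so the others get W − 931 = $2543M.
Without ClearBand: best allocation of the remaining 3 bidders over all 4 bands is Pulse→Band D ($929M), AzureWave→Band G ($801M), NorthTel→Band F ($817M), total $2547M.
VCG payment = (others' best without ClearBand) − (others' welfare with ClearBand) = 2547 − 2543 = $4M.

ClearBand pays $4M.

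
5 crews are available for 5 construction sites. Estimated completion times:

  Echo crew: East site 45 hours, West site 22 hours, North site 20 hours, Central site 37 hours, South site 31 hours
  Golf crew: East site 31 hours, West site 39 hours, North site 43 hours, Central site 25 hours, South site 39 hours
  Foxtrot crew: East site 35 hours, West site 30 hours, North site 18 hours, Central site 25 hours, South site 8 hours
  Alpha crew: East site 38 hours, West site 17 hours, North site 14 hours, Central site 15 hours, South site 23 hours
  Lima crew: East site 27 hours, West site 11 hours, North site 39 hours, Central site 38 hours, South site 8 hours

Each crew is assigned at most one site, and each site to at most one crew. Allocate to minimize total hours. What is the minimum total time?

Min total: 85 hours

Treat this as an assignment problem: match each crew to one site.
Optimal: Echo crew→North site (20 hours), Golf crew→East site (31 hours), Foxtrot crew→South site (8 hours), Alpha crew→Central site (15 hours), Lima crew→West site (11 hours) — total 20+31+8+15+11 = 85 hours.
Row-greedy (each crew in turn takes its cheapest remaining site) gives 97 hours, worse by 12.
No other one-to-one assignment undercuts 85 hours.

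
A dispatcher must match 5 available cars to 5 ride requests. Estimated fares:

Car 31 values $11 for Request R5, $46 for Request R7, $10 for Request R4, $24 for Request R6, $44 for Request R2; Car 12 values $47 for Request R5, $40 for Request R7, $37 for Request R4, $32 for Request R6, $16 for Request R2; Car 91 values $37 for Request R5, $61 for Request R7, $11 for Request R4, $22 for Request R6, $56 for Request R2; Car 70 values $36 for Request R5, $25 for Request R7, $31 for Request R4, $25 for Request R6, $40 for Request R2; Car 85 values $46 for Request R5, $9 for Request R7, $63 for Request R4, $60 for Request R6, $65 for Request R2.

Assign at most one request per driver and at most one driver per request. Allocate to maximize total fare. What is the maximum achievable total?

Treat this as an assignment problem: match each driver to one request.
Optimal: Car 31→Request R2 ($44), Car 12→Request R5 ($47), Car 91→Request R7 ($61), Car 70→Request R4 ($31), Car 85→Request R6 ($60) — total 44+47+61+31+60 = $243.
Row-greedy (each driver in turn takes its best remaining request) gives $240, worse by 3.
No other one-to-one assignment exceeds $243.

Max total: $243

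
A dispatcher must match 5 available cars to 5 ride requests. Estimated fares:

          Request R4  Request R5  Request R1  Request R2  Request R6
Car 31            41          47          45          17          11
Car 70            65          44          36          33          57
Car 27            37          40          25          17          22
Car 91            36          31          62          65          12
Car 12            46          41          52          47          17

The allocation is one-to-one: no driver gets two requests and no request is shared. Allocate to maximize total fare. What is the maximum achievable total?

Optimal: Car 31→Request R5 ($47), Car 70→Request R6 ($57), Car 27→Request R4 ($37), Car 91→Request R2 ($65), Car 12→Request R1 ($52) — total 47+57+37+65+52 = $258.
Next-best assignment: Car 31→Request R4, Car 70→Request R6, Car 27→Request R5, Car 91→Request R2, Car 12→Request R1 = $255.
Every other assignment is strictly worse.

Max total: $258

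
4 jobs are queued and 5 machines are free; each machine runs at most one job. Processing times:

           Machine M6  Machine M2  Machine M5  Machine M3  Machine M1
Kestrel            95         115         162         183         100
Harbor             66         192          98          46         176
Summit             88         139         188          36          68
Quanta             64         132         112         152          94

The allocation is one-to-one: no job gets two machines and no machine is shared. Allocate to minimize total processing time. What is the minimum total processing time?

This is the linear assignment problem.
Optimal: Kestrel→Machine M2 (115 min), Harbor→Machine M3 (46 min), Summit→Machine M1 (68 min), Quanta→Machine M6 (64 min) — total 115+46+68+64 = 293 min.
Column-greedy (each machine in turn goes to its cheapest remaining job) gives 313 min, worse by 20.
Next-best assignment: Kestrel→Machine M1, Harbor→Machine M5, Summit→Machine M3, Quanta→Machine M6 = 298 min.
No other one-to-one assignment undercuts 293 min.

Min total: 293 min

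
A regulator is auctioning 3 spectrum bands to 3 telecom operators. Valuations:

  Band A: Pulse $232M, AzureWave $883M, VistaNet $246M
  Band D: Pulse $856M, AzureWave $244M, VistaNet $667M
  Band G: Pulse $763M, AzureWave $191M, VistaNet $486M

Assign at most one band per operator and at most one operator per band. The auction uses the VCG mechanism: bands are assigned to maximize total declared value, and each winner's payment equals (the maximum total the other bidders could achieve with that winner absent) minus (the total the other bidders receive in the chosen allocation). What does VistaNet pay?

Efficient allocation: Pulse→Band G ($763M), AzureWave→Band A ($883M), VistaNet→Band D ($667M); total welfare W = $2313M.
VistaNet receives Band D at value $667M, so the others get W − 667 = $1646M.
Without VistaNet: best allocation of the remaining 2 bidders over all 3 bands is Pulse→Band D ($856M), AzureWave→Band A ($883M), total $1739M.
VCG payment = (others' best without VistaNet) − (others' welfare with VistaNet) = 1739 − 1646 = $93M.

VistaNet pays $93M.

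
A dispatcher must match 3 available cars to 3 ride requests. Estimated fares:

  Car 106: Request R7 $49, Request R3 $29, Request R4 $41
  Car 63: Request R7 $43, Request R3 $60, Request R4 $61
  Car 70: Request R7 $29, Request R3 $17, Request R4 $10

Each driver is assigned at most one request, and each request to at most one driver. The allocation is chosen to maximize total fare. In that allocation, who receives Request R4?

Car 106 receives Request R4.

Optimal: Car 106→Request R4 ($41), Car 63→Request R3 ($60), Car 70→Request R7 ($29) — total 41+60+29 = $130.
Column-greedy (each request in turn goes to its best remaining driver) gives $119, worse by 11.
Next-best assignment: Car 106→Request R7, Car 63→Request R4, Car 70→Request R3 = $127.
Swapping Car 70↔Car 63 (Car 70→Request R3 $17, Car 63→Request R7 $43) loses 29.
Car 106's own top request is Request R7 ($49), but forcing Car 106→Request R7 and reassigning the rest optimally gives only $127 — worse by 3.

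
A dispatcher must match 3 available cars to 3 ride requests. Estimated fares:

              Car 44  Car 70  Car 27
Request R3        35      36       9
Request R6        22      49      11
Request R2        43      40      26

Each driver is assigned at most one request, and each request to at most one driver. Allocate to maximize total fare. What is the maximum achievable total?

Optimal: Car 44→Request R3 ($35), Car 70→Request R6 ($49), Car 27→Request R2 ($26) — total 35+49+26 = $110.

Maximum total: $110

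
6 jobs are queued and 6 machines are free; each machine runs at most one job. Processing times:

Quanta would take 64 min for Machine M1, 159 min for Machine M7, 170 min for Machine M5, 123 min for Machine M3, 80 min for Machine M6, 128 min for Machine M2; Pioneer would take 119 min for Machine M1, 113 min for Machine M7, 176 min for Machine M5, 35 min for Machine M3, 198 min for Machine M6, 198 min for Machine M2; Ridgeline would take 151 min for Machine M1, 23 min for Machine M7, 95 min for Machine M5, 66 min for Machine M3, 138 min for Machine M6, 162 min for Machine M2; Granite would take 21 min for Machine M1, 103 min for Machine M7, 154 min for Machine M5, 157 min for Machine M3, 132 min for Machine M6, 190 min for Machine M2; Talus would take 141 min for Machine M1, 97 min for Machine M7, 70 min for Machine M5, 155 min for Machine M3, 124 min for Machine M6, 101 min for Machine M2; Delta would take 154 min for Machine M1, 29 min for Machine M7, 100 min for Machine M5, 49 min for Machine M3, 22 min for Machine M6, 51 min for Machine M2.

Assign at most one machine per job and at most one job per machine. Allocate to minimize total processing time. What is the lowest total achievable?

Min total: 280 min

This is a one-to-one assignment (minimum-cost bipartite matching).
Optimal: Quanta→Machine M6 (80 min), Pioneer→Machine M3 (35 min), Ridgeline→Machine M7 (23 min), Granite→Machine M1 (21 min), Talus→Machine M5 (70 min), Delta→Machine M2 (51 min) — total 80+35+23+21+70+51 = 280 min.
Row-greedy (each job in turn takes its cheapest remaining machine) gives 375 min, worse by 95.
Next-best assignment: Quanta→Machine M2, Pioneer→Machine M3, Ridgeline→Machine M7, Granite→Machine M1, Talus→Machine M5, Delta→Machine M6 = 299 min.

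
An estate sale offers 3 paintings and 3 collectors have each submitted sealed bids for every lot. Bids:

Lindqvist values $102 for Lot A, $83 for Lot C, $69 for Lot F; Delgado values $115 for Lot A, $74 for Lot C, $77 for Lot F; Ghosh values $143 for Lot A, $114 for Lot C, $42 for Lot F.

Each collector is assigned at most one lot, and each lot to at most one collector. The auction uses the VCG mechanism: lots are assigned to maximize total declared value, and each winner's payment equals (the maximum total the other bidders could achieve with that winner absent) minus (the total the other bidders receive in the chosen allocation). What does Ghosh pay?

Efficient allocation: Lindqvist→Lot C ($83), Delgado→Lot F ($77), Ghosh→Lot A ($143); total welfare W = $303.
Ghosh receives Lot A at value $143, so the others get W − 143 = $160.
Without Ghosh: best allocation of the remaining 2 bidders over all 3 lots is Lindqvist→Lot C ($83), Delgado→Lot A ($115), total $198.
VCG payment = (others' best without Ghosh) − (others' welfare with Ghosh) = 198 − 160 = $38.

Ghosh pays $38.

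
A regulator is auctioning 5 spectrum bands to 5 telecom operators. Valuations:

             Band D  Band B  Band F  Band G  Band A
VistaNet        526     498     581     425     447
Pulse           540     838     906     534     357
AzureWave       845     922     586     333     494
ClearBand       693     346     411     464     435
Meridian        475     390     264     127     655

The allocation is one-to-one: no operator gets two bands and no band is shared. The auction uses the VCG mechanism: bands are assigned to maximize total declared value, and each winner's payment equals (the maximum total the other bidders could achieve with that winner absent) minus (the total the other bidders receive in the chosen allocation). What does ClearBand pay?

Efficient allocation: VistaNet→Band G ($425M), Pulse→Band F ($906M), AzureWave→Band B ($922M), ClearBand→Band D ($693M), Meridian→Band A ($655M); total welfare W = $3601M.
ClearBand receives Band D at value $693M, so the others get W − 693 = $2908M.
Without ClearBand: best allocation of the remaining 4 bidders over all 5 bands is VistaNet→Band D ($526M), Pulse→Band F ($906M), AzureWave→Band B ($922M), Meridian→Band A ($655M), total $3009M.
VCG payment = (others' best without ClearBand) − (others' welfare with ClearBand) = 3009 − 2908 = $101M.

ClearBand pays $101M.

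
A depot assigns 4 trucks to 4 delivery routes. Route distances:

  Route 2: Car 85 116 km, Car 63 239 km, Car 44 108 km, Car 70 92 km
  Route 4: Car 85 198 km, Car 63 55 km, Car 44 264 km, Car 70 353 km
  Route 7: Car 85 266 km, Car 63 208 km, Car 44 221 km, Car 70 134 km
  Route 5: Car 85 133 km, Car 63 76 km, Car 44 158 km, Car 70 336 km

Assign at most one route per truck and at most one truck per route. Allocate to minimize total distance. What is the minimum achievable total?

Minimum total: 430 km

Optimal: Car 85→Route 5 (133 km), Car 63→Route 4 (55 km), Car 44→Route 2 (108 km), Car 70→Route 7 (134 km) — total 133+55+108+134 = 430 km.
Min-entry greedy (repeatedly take the single cheapest remaining cell) gives 501 km, worse by 71.
Next-best assignment: Car 85→Route 2, Car 63→Route 4, Car 44→Route 5, Car 70→Route 7 = 463 km.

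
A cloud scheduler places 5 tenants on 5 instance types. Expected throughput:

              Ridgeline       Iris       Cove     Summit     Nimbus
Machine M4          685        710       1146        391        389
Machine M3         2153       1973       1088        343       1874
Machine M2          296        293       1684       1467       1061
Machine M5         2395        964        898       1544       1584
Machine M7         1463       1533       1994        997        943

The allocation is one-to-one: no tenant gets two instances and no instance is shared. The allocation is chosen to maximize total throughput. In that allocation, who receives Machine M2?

Summit receives Machine M2.

This is the linear assignment problem.
Optimal: Ridgeline→Machine M5 (2395 ops/s), Iris→Machine M4 (710 ops/s), Cove→Machine M7 (1994 ops/s), Summit→Machine M2 (1467 ops/s), Nimbus→Machine M3 (1874 ops/s) — total 2395+710+1994+1467+1874 = 8440 ops/s.
Max-entry greedy (repeatedly take the single best remaining cell) gives 8218 ops/s, worse by 222.
Next-best assignment: Ridgeline→Machine M5, Iris→Machine M7, Cove→Machine M4, Summit→Machine M2, Nimbus→Machine M3 = 8415 ops/s.
Swapping Ridgeline↔Iris (Ridgeline→Machine M4 685 ops/s, Iris→Machine M5 964 ops/s) loses 1456.
Every other assignment is strictly worse.
Summit's own top instance is Machine M5 (1544 ops/s), but forcing Summit→Machine M5 and reassigning the rest optimally gives only 7462 ops/s — worse by 978.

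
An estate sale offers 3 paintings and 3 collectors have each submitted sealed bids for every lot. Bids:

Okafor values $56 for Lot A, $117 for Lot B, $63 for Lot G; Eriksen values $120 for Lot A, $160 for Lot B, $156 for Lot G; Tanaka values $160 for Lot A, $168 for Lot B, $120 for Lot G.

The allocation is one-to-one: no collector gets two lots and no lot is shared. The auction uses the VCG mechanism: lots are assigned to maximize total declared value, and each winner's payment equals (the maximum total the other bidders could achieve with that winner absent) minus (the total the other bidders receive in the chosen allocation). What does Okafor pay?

Efficient allocation: Okafor→Lot B ($117), Eriksen→Lot G ($156), Tanaka→Lot A ($160); total welfare W = $433.
Okafor receives Lot B at value $117, so the others get W − 117 = $316.
Without Okafor: best allocation of the remaining 2 bidders over all 3 lots is Eriksen→Lot G ($156), Tanaka→Lot B ($168), total $324.
VCG payment = (others' best without Okafor) − (others' welfare with Okafor) = 324 − 316 = $8.

Okafor pays $8.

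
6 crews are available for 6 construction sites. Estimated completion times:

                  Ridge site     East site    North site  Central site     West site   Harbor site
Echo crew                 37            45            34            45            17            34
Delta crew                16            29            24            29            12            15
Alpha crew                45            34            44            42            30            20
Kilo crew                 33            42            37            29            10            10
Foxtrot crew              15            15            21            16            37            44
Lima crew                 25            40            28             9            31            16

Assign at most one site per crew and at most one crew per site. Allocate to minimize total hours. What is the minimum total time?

Min total: 104 hours

Treat this as an assignment problem: match each crew to one site.
Optimal: Echo crew→North site (34 hours), Delta crew→Ridge site (16 hours), Alpha crew→Harbor site (20 hours), Kilo crew→West site (10 hours), Foxtrot crew→East site (15 hours), Lima crew→Central site (9 hours) — total 34+16+20+10+15+9 = 104 hours.
Row-greedy (each crew in turn takes its cheapest remaining site) gives 138 hours, worse by 34.
Next-best assignment: Echo crew→West site, Delta crew→Ridge site, Alpha crew→East site, Kilo crew→Harbor site, Foxtrot crew→North site, Lima crew→Central site = 107 hours.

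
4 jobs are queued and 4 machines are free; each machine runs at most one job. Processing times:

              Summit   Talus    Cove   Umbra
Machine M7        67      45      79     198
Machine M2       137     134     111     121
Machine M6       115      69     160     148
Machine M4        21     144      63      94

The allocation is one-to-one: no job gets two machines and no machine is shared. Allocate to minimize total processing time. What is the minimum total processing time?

This is the linear assignment problem.
Optimal: Summit→Machine M4 (21 min), Talus→Machine M6 (69 min), Cove→Machine M7 (79 min), Umbra→Machine M2 (121 min) — total 21+69+79+121 = 290 min.
Column-greedy (each machine in turn goes to its cheapest remaining job) gives 365 min, worse by 75.
Next-best assignment: Summit→Machine M7, Talus→Machine M6, Cove→Machine M4, Umbra→Machine M2 = 320 min.
Checked against all permutations: 290 min is optimal.

Minimum total: 290 min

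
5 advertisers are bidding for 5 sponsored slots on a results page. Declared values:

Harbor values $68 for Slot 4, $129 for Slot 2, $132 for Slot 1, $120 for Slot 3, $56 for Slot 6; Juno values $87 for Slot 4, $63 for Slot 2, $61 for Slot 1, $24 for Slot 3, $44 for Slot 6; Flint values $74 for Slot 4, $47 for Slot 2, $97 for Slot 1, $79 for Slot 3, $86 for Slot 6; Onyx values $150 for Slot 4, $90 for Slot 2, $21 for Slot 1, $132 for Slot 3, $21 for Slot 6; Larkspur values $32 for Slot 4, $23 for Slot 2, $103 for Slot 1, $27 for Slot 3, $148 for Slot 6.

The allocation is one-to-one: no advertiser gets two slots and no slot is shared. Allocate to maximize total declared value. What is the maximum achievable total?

Maximum total: $593

Treat this as an assignment problem: match each advertiser to one slot.
Optimal: Harbor→Slot 2 ($129), Juno→Slot 4 ($87), Flint→Slot 1 ($97), Onyx→Slot 3 ($132), Larkspur→Slot 6 ($148) — total 129+87+97+132+148 = $593.
Row-greedy (each advertiser in turn takes its best remaining slot) gives $460, worse by 133.
Every other assignment is strictly worse.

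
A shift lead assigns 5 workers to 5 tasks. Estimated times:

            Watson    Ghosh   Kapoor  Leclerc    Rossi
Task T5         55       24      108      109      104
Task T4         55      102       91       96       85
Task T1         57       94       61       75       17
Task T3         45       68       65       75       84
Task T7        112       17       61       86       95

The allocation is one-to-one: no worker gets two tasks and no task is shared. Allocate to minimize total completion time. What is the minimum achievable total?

Optimal: Watson→Task T4 (55 min), Ghosh→Task T5 (24 min), Kapoor→Task T7 (61 min), Leclerc→Task T3 (75 min), Rossi→Task T1 (17 min) — total 55+24+61+75+17 = 232 min.
Swapping Kapoor↔Leclerc (Kapoor→Task T3 65 min, Leclerc→Task T7 86 min) adds 15.
No other one-to-one assignment undercuts 232 min.

Minimum total: 232 min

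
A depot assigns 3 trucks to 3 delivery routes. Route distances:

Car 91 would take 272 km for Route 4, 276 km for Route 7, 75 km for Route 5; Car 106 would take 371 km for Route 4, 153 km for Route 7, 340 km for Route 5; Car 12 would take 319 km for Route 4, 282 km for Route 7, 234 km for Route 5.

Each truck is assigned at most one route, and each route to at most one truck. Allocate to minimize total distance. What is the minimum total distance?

Minimum total: 547 km

This is the linear assignment problem.
Optimal: Car 91→Route 5 (75 km), Car 106→Route 7 (153 km), Car 12→Route 4 (319 km) — total 75+153+319 = 547 km.
Column-greedy (each route in turn goes to its cheapest remaining truck) gives 659 km, worse by 112.
Swapping Car 12↔Car 106 (Car 12→Route 7 282 km, Car 106→Route 4 371 km) adds 181.
Checked against all permutations: 547 km is optimal.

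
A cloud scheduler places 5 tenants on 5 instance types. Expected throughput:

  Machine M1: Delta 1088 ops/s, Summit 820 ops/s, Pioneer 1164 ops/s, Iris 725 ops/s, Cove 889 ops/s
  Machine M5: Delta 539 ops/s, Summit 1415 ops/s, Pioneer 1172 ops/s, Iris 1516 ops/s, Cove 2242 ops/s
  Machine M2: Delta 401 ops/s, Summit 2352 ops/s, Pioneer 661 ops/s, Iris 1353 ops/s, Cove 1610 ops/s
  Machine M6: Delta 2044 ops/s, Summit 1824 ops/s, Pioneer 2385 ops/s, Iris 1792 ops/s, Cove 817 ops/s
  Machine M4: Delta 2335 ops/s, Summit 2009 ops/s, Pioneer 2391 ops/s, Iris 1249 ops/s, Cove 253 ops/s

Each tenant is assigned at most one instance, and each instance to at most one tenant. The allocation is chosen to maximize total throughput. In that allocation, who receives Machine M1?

Iris receives Machine M1.

Optimal: Delta→Machine M4 (2335 ops/s), Summit→Machine M2 (2352 ops/s), Pioneer→Machine M6 (2385 ops/s), Iris→Machine M1 (725 ops/s), Cove→Machine M5 (2242 ops/s) — total 2335+2352+2385+725+2242 = 10039 ops/s.
Row-greedy (each tenant in turn takes its best remaining instance) gives 9477 ops/s, worse by 562.
Swapping Cove↔Summit (Cove→Machine M2 1610 ops/s, Summit→Machine M5 1415 ops/s) loses 1569.
Iris's own top instance is Machine M6 (1792 ops/s), but forcing Iris→Machine M6 and reassigning the rest optimally gives only 9885 ops/s — worse by 154.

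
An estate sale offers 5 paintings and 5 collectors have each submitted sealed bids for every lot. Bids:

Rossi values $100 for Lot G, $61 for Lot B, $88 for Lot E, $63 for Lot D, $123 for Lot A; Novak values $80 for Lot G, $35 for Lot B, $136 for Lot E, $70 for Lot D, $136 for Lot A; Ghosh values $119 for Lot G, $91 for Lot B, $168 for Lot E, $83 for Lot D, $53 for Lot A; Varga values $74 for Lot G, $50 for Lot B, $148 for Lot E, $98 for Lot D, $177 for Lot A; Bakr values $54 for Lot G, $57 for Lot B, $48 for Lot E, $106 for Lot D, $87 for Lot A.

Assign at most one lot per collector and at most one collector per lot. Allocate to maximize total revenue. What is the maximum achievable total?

Maximum total: $610

This is a one-to-one assignment (maximum-weight bipartite matching).
Optimal: Rossi→Lot G ($100), Novak→Lot E ($136), Ghosh→Lot B ($91), Varga→Lot A ($177), Bakr→Lot D ($106) — total 100+136+91+177+106 = $610.
Row-greedy (each collector in turn takes its best remaining lot) gives $533, worse by 77.
Swapping Rossi↔Varga (Rossi→Lot A $123, Varga→Lot G $74) loses 80.
Every other assignment is strictly worse.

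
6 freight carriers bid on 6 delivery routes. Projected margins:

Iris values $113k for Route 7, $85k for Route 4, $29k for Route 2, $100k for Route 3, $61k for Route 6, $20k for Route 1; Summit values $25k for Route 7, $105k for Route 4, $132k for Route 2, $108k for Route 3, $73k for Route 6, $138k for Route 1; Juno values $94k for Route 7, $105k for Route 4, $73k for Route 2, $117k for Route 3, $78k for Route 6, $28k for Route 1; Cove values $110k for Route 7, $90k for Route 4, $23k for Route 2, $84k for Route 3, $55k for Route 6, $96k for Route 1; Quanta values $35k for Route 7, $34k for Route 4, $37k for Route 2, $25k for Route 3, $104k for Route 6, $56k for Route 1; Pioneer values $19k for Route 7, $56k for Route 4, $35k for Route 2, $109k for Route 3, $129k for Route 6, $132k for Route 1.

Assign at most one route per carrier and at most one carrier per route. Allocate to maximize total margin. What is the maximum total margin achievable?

Maximum total: $688k

This is a one-to-one assignment (maximum-weight bipartite matching).
Optimal: Iris→Route 7 ($113k), Summit→Route 2 ($132k), Juno→Route 3 ($117k), Cove→Route 4 ($90k), Quanta→Route 6 ($104k), Pioneer→Route 1 ($132k) — total 113+132+117+90+104+132 = $688k.
Max-entry greedy (repeatedly take the single best remaining cell) gives $624k, worse by 64.
Next-best assignment: Iris→Route 3, Summit→Route 2, Juno→Route 4, Cove→Route 7, Quanta→Route 6, Pioneer→Route 1 = $683k.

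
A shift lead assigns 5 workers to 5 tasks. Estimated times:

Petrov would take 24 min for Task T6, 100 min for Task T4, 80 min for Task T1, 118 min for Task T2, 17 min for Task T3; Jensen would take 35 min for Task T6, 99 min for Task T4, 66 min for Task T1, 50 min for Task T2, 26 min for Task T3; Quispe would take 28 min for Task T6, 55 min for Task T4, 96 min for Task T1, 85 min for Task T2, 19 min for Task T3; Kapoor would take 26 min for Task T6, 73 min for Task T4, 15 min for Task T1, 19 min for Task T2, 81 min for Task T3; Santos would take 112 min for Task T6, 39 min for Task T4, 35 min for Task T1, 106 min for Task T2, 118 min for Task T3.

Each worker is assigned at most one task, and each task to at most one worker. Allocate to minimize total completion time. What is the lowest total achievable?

Minimum total: 147 min

Optimal: Petrov→Task T6 (24 min), Jensen→Task T2 (50 min), Quispe→Task T3 (19 min), Kapoor→Task T1 (15 min), Santos→Task T4 (39 min) — total 24+50+19+15+39 = 147 min.
Min-entry greedy (repeatedly take the single cheapest remaining cell) gives 149 min, worse by 2.
Next-best assignment: Petrov→Task T3, Jensen→Task T2, Quispe→Task T6, Kapoor→Task T1, Santos→Task T4 = 149 min.
Swapping Jensen↔Santos (Jensen→Task T4 99 min, Santos→Task T2 106 min) adds 116.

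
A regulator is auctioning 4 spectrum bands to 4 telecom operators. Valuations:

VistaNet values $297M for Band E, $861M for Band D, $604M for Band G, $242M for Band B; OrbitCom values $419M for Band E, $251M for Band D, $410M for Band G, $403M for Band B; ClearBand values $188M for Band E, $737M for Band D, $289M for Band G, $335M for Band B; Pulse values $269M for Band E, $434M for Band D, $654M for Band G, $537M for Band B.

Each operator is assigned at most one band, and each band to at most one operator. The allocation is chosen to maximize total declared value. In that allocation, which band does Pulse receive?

Optimal: VistaNet→Band G ($604M), OrbitCom→Band E ($419M), ClearBand→Band D ($737M), Pulse→Band B ($537M) — total 604+419+737+537 = $2297M.
Max-entry greedy (repeatedly take the single best remaining cell) gives $2269M, worse by 28.
Next-best assignment: VistaNet→Band D, OrbitCom→Band E, ClearBand→Band B, Pulse→Band G = $2269M.
Every other assignment is strictly worse.
Pulse's own top band is Band G ($654M), but forcing Pulse→Band G and reassigning the rest optimally gives only $2269M — worse by 28.

Pulse receives Band B.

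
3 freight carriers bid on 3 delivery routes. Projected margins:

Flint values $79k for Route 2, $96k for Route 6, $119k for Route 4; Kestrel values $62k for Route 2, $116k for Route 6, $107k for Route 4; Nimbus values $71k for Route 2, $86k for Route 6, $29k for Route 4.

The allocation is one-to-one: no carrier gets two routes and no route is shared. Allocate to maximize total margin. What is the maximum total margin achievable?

Maximum total: $306k

This is the linear assignment problem.
Optimal: Flint→Route 4 ($119k), Kestrel→Route 6 ($116k), Nimbus→Route 2 ($71k) — total 119+116+71 = $306k.
Column-greedy (each route in turn goes to its best remaining carrier) gives $224k, worse by 82.
Next-best assignment: Flint→Route 6, Kestrel→Route 4, Nimbus→Route 2 = $274k.
Checked against all permutations: $306k is optimal.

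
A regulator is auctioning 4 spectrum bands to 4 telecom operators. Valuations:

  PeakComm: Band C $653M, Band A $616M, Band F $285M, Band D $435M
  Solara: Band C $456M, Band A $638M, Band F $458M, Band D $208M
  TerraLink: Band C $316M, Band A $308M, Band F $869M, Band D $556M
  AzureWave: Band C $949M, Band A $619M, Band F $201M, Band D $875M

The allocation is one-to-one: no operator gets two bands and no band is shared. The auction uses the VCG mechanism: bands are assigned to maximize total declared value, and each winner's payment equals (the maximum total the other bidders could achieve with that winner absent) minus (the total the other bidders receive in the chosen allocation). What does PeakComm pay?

Efficient allocation: PeakComm→Band C ($653M), Solara→Band A ($638M), TerraLink→Band F ($869M), AzureWave→Band D ($875M); total welfare W = $3035M.
PeakComm receives Band C at value $653M, so the others get W − 653 = $2382M.
Without PeakComm: best allocation of the remaining 3 bidders over all 4 bands is Solara→Band A ($638M), TerraLink→Band F ($869M), AzureWave→Band C ($949M), total $2456M.
VCG payment = (others' best without PeakComm) − (others' welfare with PeakComm) = 2456 − 2382 = $74M.

PeakComm pays $74M.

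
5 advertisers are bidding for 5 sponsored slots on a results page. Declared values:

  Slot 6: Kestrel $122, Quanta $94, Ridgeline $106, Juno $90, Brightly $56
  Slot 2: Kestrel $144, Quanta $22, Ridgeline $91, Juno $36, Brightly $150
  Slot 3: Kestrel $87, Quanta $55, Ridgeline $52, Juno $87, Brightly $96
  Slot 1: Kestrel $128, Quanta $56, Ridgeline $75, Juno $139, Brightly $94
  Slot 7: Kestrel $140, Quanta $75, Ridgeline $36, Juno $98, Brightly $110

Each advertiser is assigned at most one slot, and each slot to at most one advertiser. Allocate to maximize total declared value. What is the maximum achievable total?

Optimal: Kestrel→Slot 7 ($140), Quanta→Slot 3 ($55), Ridgeline→Slot 6 ($106), Juno→Slot 1 ($139), Brightly→Slot 2 ($150) — total 140+55+106+139+150 = $590.
Swapping Ridgeline↔Brightly (Ridgeline→Slot 2 $91, Brightly→Slot 6 $56) loses 109.

Maximum total: $590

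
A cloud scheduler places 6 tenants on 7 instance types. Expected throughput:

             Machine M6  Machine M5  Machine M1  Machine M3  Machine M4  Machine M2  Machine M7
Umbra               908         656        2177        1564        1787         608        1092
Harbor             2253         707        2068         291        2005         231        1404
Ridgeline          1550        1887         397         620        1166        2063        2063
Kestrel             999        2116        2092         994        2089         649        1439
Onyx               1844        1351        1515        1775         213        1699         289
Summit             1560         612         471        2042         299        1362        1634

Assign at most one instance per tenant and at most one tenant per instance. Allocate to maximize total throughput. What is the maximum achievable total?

Treat this as an assignment problem: match each tenant to one instance.
Optimal: Umbra→Machine M1 (2177 ops/s), Harbor→Machine M6 (2253 ops/s), Ridgeline→Machine M7 (2063 ops/s), Kestrel→Machine M5 (2116 ops/s), Onyx→Machine M2 (1699 ops/s), Summit→Machine M3 (2042 ops/s) — total 2177+2253+2063+2116+1699+2042 = 12350 ops/s.
Swapping Summit↔Ridgeline (Summit→Machine M7 1634 ops/s, Ridgeline→Machine M3 620 ops/s) loses 1851.

Maximum total: 12350 ops/s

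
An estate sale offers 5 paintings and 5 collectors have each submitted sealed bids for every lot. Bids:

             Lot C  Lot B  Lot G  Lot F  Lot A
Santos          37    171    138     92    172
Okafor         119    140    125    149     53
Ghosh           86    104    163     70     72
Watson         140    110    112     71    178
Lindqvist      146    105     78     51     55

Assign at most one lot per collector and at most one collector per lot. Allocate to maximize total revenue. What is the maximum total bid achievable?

Max total: $807

Optimal: Santos→Lot B ($171), Okafor→Lot F ($149), Ghosh→Lot G ($163), Watson→Lot A ($178), Lindqvist→Lot C ($146) — total 171+149+163+178+146 = $807.
Row-greedy (each collector in turn takes its best remaining lot) gives $729, worse by 78.
Next-best assignment: Santos→Lot A, Okafor→Lot F, Ghosh→Lot G, Watson→Lot B, Lindqvist→Lot C = $740.
Swapping Okafor↔Ghosh (Okafor→Lot G $125, Ghosh→Lot F $70) loses 117.
No other one-to-one assignment exceeds $807.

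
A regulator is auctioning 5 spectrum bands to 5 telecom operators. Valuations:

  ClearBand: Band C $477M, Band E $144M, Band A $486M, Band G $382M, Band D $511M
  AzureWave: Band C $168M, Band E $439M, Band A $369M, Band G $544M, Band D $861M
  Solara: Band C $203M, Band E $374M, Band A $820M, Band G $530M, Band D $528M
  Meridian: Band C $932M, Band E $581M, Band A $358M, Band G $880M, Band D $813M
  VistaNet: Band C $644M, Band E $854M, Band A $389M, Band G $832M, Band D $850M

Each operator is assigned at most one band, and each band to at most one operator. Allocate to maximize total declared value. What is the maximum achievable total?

Optimal: ClearBand→Band C ($477M), AzureWave→Band D ($861M), Solara→Band A ($820M), Meridian→Band G ($880M), VistaNet→Band E ($854M) — total 477+861+820+880+854 = $3892M.
No other one-to-one assignment exceeds $3892M.

Max total: $3892M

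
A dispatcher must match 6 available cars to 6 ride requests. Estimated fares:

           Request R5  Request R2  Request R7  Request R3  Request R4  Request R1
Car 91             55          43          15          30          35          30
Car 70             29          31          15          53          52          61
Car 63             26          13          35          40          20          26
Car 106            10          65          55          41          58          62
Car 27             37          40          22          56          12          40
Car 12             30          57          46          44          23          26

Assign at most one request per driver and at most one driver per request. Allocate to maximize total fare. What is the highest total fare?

Max total: $322

This is a one-to-one assignment (maximum-weight bipartite matching).
Optimal: Car 91→Request R5 ($55), Car 70→Request R1 ($61), Car 63→Request R7 ($35), Car 106→Request R4 ($58), Car 27→Request R3 ($56), Car 12→Request R2 ($57) — total 55+61+35+58+56+57 = $322.
Row-greedy (each driver in turn takes its best remaining request) gives $266, worse by 56.
Next-best assignment: Car 91→Request R5, Car 70→Request R4, Car 63→Request R7, Car 106→Request R1, Car 27→Request R3, Car 12→Request R2 = $317.
Every other assignment is strictly worse.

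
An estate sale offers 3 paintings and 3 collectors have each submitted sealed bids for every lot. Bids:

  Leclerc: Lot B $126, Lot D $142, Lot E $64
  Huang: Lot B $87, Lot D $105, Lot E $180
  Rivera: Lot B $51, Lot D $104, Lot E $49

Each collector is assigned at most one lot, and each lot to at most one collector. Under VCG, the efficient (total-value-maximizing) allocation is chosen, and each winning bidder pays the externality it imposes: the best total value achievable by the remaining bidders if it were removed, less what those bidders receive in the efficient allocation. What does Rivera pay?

Rivera pays $16.

Efficient allocation: Leclerc→Lot B ($126), Huang→Lot E ($180), Rivera→Lot D ($104); total welfare W = $410.
Rivera receives Lot D at value $104, so the others get W − 104 = $306.
Without Rivera: best allocation of the remaining 2 bidders over all 3 lots is Leclerc→Lot D ($142), Huang→Lot E ($180), total $322.
VCG payment = (others' best without Rivera) − (others' welfare with Rivera) = 322 − 306 = $16.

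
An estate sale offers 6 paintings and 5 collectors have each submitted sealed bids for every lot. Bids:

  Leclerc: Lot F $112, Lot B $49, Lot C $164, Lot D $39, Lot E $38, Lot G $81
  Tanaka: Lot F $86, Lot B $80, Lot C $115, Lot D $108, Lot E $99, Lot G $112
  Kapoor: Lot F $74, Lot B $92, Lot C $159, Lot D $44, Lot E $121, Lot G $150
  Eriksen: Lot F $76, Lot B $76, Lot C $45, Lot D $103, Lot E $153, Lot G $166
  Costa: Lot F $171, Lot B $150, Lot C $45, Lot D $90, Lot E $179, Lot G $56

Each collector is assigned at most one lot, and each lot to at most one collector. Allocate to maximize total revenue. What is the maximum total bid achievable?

Max total: $746

Optimal: Leclerc→Lot C ($164), Tanaka→Lot D ($108), Kapoor→Lot G ($150), Eriksen→Lot E ($153), Costa→Lot F ($171) — total 164+108+150+153+171 = $746.
Max-entry greedy (repeatedly take the single best remaining cell) gives $709, worse by 37.
No other one-to-one assignment exceeds $746.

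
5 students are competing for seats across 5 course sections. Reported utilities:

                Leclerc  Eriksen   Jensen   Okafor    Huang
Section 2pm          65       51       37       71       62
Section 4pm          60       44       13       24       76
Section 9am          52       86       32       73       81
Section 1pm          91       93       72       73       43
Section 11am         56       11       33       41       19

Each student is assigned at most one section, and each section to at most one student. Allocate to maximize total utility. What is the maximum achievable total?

Maximum total: 361 points

Optimal: Leclerc→Section 11am (56 points), Eriksen→Section 9am (86 points), Jensen→Section 1pm (72 points), Okafor→Section 2pm (71 points), Huang→Section 4pm (76 points) — total 56+86+72+71+76 = 361 points.
Column-greedy (each section in turn goes to its best remaining student) gives 357 points, worse by 4.
Every other assignment is strictly worse.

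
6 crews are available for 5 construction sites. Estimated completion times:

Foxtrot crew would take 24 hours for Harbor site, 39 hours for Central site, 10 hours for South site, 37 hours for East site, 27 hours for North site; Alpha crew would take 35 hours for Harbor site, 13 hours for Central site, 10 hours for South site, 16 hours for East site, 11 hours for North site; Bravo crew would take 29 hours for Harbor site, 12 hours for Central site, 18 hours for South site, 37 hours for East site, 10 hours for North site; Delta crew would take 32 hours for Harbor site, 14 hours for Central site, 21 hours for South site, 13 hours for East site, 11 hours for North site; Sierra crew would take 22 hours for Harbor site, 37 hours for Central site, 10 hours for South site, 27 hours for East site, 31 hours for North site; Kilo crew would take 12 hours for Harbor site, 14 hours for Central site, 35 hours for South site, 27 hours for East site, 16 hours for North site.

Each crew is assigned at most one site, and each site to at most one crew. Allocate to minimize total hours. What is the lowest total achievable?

Minimum total: 58 hours

Optimal: Kilo crew→Harbor site (12 hours), Alpha crew→Central site (13 hours), Foxtrot crew→South site (10 hours), Delta crew→East site (13 hours), Bravo crew→North site (10 hours) — total 12+13+10+13+10 = 58 hours.
Row-greedy (each crew in turn takes its cheapest remaining site) gives 68 hours, worse by 10.
Checked against all permutations: 58 hours is optimal.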